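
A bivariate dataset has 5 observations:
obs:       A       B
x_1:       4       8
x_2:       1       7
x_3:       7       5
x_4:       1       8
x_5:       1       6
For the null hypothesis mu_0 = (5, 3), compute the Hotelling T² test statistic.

Step 1 — sample mean vector:
  mean(A) = (4 + 1 + 7 + 1 + 1) / 5 = 14/5 = 2.8
  mean(B) = (8 + 7 + 5 + 8 + 6) / 5 = 34/5 = 6.8
  x̄ = (2.8, 6.8),  deviation x̄ - mu_0 = (2.8, 6.8) - (5, 3) = (-2.2, 3.8).

Step 2 — sample covariance matrix, S[i,j] = (1/(n-1)) · Σ_k (x_{k,i} - mean_i) · (x_{k,j} - mean_j), divisor n-1 = 4:
  S[A,A] = ((1.2)·(1.2) + (-1.8)·(-1.8) + (4.2)·(4.2) + (-1.8)·(-1.8) + (-1.8)·(-1.8)) / 4 = 28.8/4 = 7.2
  S[A,B] = ((1.2)·(1.2) + (-1.8)·(0.2) + (4.2)·(-1.8) + (-1.8)·(1.2) + (-1.8)·(-0.8)) / 4 = -7.2/4 = -1.8
  S[B,B] = ((1.2)·(1.2) + (0.2)·(0.2) + (-1.8)·(-1.8) + (1.2)·(1.2) + (-0.8)·(-0.8)) / 4 = 6.8/4 = 1.7
  S = [[7.2, -1.8],
 [-1.8, 1.7]].

Step 3 — invert S. det(S) = 7.2·1.7 - (-1.8)² = 9.
  S^{-1} = (1/det) · [[d, -b], [-b, a]] = [[0.1889, 0.2],
 [0.2, 0.8]].

Step 4 — quadratic form (x̄ - mu_0)^T · S^{-1} · (x̄ - mu_0):
  S^{-1} · (x̄ - mu_0) = (0.3444, 2.6),
  (x̄ - mu_0)^T · [...] = (-2.2)·(0.3444) + (3.8)·(2.6) = 9.1222.

Step 5 — scale by n: T² = 5 · 9.1222 = 45.6111.

T² ≈ 45.6111


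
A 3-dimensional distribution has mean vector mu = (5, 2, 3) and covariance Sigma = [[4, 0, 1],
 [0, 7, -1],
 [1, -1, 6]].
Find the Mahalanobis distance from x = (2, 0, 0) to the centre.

Step 1 — centre the observation: (x - mu) = (-3, -2, -3).

Step 2 — invert Sigma (cofactor / det for 3×3, or solve directly):
  Sigma^{-1} = [[0.2611, -0.0064, -0.0446],
 [-0.0064, 0.1465, 0.0255],
 [-0.0446, 0.0255, 0.1783]].

Step 3 — form the quadratic (x - mu)^T · Sigma^{-1} · (x - mu):
  Sigma^{-1} · (x - mu) = (-0.6369, -0.3503, -0.4522).
  (x - mu)^T · [Sigma^{-1} · (x - mu)] = (-3)·(-0.6369) + (-2)·(-0.3503) + (-3)·(-0.4522) = 3.9682.

Step 4 — take square root: d = √(3.9682) ≈ 1.992.

d(x, mu) = √(3.9682) ≈ 1.992


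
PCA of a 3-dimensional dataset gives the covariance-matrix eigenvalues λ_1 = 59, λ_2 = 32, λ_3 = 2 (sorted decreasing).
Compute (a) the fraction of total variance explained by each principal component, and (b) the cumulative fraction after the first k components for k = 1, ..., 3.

Step 1 — total variance = trace(Sigma) = Σ λ_i = 59 + 32 + 2 = 93.

Step 2 — fraction explained by component i = λ_i / Σ λ:
  PC1: 59/93 = 0.6344
  PC2: 32/93 = 0.3441
  PC3: 2/93 = 0.0215

Step 3 — cumulative fraction after k components = (λ_1 + ... + λ_k) / Σ λ:
  k = 1: 59/93 = 0.6344
  k = 2: (59 + 32)/93 = 91/93 = 0.9785
  k = 3: (59 + 32 + 2)/93 = 93/93 = 1

Summary (fraction, with percent):

explained: PC1 0.6344 (63.44%), PC2 0.3441 (34.41%), PC3 0.0215 (2.15%);  cumulative: 0.6344, 0.9785, 1


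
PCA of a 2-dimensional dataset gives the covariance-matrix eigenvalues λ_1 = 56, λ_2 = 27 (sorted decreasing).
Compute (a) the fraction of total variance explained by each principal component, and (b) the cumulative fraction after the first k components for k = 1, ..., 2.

Step 1 — total variance = trace(Sigma) = Σ λ_i = 56 + 27 = 83.

Step 2 — fraction explained by component i = λ_i / Σ λ:
  PC1: 56/83 = 0.6747
  PC2: 27/83 = 0.3253

Step 3 — cumulative fraction after k components = (λ_1 + ... + λ_k) / Σ λ:
  k = 1: 56/83 = 0.6747
  k = 2: (56 + 27)/83 = 83/83 = 1

Summary (fraction, with percent):

explained: PC1 0.6747 (67.47%), PC2 0.3253 (32.53%);  cumulative: 0.6747, 1


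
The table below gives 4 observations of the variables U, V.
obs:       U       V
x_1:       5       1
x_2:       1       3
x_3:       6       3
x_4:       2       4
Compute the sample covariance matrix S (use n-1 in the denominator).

Step 1 — column means:
  mean(U) = (5 + 1 + 6 + 2) / 4 = 14/4 = 3.5
  mean(V) = (1 + 3 + 3 + 4) / 4 = 11/4 = 2.75

Step 2 — sample covariance S[i,j] = (1/(n-1)) · Σ_k (x_{k,i} - mean_i) · (x_{k,j} - mean_j), with n-1 = 3.
  S[U,U] = ((1.5)·(1.5) + (-2.5)·(-2.5) + (2.5)·(2.5) + (-1.5)·(-1.5)) / 3 = 17/3 = 5.6667
  S[U,V] = ((1.5)·(-1.75) + (-2.5)·(0.25) + (2.5)·(0.25) + (-1.5)·(1.25)) / 3 = -4.5/3 = -1.5
  S[V,V] = ((-1.75)·(-1.75) + (0.25)·(0.25) + (0.25)·(0.25) + (1.25)·(1.25)) / 3 = 4.75/3 = 1.5833

S is symmetric (S[j,i] = S[i,j]). Assembling:

S = [[5.6667, -1.5],
 [-1.5, 1.5833]]


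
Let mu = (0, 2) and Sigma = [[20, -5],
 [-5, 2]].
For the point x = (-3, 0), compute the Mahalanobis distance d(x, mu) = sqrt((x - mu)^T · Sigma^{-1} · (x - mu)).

Step 1 — centre the observation: (x - mu) = (-3, -2).

Step 2 — invert Sigma. det(Sigma) = 20·2 - (-5)² = 15.
  Sigma^{-1} = (1/det) · [[d, -b], [-b, a]] = [[0.1333, 0.3333],
 [0.3333, 1.3333]].

Step 3 — form the quadratic (x - mu)^T · Sigma^{-1} · (x - mu):
  Sigma^{-1} · (x - mu) = (-1.0667, -3.6667).
  (x - mu)^T · [Sigma^{-1} · (x - mu)] = (-3)·(-1.0667) + (-2)·(-3.6667) = 10.5333.

Step 4 — take square root: d = √(10.5333) ≈ 3.2455.

d(x, mu) = √(10.5333) ≈ 3.2455


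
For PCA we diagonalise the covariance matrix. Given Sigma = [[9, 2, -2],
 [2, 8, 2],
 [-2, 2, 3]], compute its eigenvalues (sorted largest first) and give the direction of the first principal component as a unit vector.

Step 1 — characteristic polynomial p(λ) = det(λI - Sigma) = λ³ - tr·λ² + c_1·λ - det, where tr = trace, c_1 = sum of the principal 2×2 minors, det = det(Sigma):
  tr = 9 + 8 + 3 = 20,
  c_1 = (9·8 - (2)²) + (9·3 - (-2)²) + (8·3 - (2)²) = 68 + 23 + 20 = 111,
  det = 9·(8·3 - (2)²) - (2)·((2)·3 - (2)·(-2)) + (-2)·((2)·(2) - 8·(-2)) = 9·(20) - (2)·(10) + (-2)·(20) = 120.
  So p(λ) = λ³ - 20λ² + 111λ - 120.
Step 2 — look for an integer root (rational root theorem: any rational root is an integer divisor of 120). Testing λ = 8:
  p(8) = 512 - 1280 + 888 - 120 = 0  ✓
  Dividing out (λ - 8): p(λ) = (λ - 8)(λ² - 12λ + 15).
Step 3 — remaining eigenvalues from the quadratic λ² - 12λ + 15 = 0:
  Δ = 12² - 4·15 = 144 - 60 = 84,  λ = (12 ± √84)/2 = (12 ± 9.1652)/2 ≈ 10.5826 or 1.4174.
  Sorted: λ_1 = 10.5826,  λ_2 = 8,  λ_3 = 1.4174  (check: sum = 20 = tr ✓).

Step 4 — unit eigenvector for λ_1 ≈ 10.5826: v spans the null space of (Sigma - λ_1 I), whose rows are
  r_1 = (-1.5826, 2, -2),  r_2 = (2, -2.5826, 2),  r_3 = (-2, 2, -7.5826).
  v is orthogonal to every row, so take v ∝ r_2 × r_3 = ((-2.5826)·(-7.5826) - (2)·(2), (2)·(-2) - (2)·(-7.5826), (2)·(2) - (-2.5826)·(-2)) ≈ (15.5826, 11.1652, -1.1652).
  Let u = (15.5826, 11.1652, -1.1652).
  ||u|| = √((15.5826)² + (11.1652)² + (-1.1652)²) = √(368.8348) ≈ 19.2051,  v_1 = u/||u|| ≈ (0.8114, 0.5814, -0.0607) (||v_1|| = 1).

λ_1 = 10.5826,  λ_2 = 8,  λ_3 = 1.4174;  v_1 ≈ (0.8114, 0.5814, -0.0607)


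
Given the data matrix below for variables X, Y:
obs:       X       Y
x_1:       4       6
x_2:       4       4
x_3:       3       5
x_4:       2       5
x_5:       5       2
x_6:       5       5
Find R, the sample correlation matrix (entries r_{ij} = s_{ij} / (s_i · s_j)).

Step 1 — column means:
  mean(X) = (4 + 4 + 3 + 2 + 5 + 5) / 6 = 23/6 = 3.8333
  mean(Y) = (6 + 4 + 5 + 5 + 2 + 5) / 6 = 27/6 = 4.5

Step 2 — sample variances and covariances s[i,j] = (1/(n-1)) · Σ_k (x_{k,i} - mean_i) · (x_{k,j} - mean_j), with n-1 = 5:
  s[X,X] = ((0.1667)·(0.1667) + (0.1667)·(0.1667) + (-0.8333)·(-0.8333) + (-1.8333)·(-1.8333) + (1.1667)·(1.1667) + (1.1667)·(1.1667)) / 5 = 6.8333/5 = 1.3667
  s[X,Y] = ((0.1667)·(1.5) + (0.1667)·(-0.5) + (-0.8333)·(0.5) + (-1.8333)·(0.5) + (1.1667)·(-2.5) + (1.1667)·(0.5)) / 5 = -3.5/5 = -0.7
  s[Y,Y] = ((1.5)·(1.5) + (-0.5)·(-0.5) + (0.5)·(0.5) + (0.5)·(0.5) + (-2.5)·(-2.5) + (0.5)·(0.5)) / 5 = 9.5/5 = 1.9
  Sample standard deviations s_i = √(s[i,i]):
  s(X) = √(1.3667) = 1.169
  s(Y) = √(1.9) = 1.3784

Step 3 — r_{ij} = s_{ij} / (s_i · s_j):
  r[X,X] = 1 (diagonal).
  r[X,Y] = -0.7 / (1.169 · 1.3784) = -0.7 / 1.6114 = -0.4344
  r[Y,Y] = 1 (diagonal).

R is symmetric with unit diagonal. Assembling:

R = [[1, -0.4344],
 [-0.4344, 1]]


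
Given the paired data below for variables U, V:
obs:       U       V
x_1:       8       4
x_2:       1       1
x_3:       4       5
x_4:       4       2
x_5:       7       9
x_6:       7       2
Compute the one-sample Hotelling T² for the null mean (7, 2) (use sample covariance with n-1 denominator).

Step 1 — sample mean vector:
  mean(U) = (8 + 1 + 4 + 4 + 7 + 7) / 6 = 31/6 = 5.1667
  mean(V) = (4 + 1 + 5 + 2 + 9 + 2) / 6 = 23/6 = 3.8333
  x̄ = (5.1667, 3.8333),  deviation x̄ - mu_0 = (5.1667, 3.8333) - (7, 2) = (-1.8333, 1.8333).

Step 2 — sample covariance matrix, S[i,j] = (1/(n-1)) · Σ_k (x_{k,i} - mean_i) · (x_{k,j} - mean_j), divisor n-1 = 5:
  S[U,U] = ((2.8333)·(2.8333) + (-4.1667)·(-4.1667) + (-1.1667)·(-1.1667) + (-1.1667)·(-1.1667) + (1.8333)·(1.8333) + (1.8333)·(1.8333)) / 5 = 34.8333/5 = 6.9667
  S[U,V] = ((2.8333)·(0.1667) + (-4.1667)·(-2.8333) + (-1.1667)·(1.1667) + (-1.1667)·(-1.8333) + (1.8333)·(5.1667) + (1.8333)·(-1.8333)) / 5 = 19.1667/5 = 3.8333
  S[V,V] = ((0.1667)·(0.1667) + (-2.8333)·(-2.8333) + (1.1667)·(1.1667) + (-1.8333)·(-1.8333) + (5.1667)·(5.1667) + (-1.8333)·(-1.8333)) / 5 = 42.8333/5 = 8.5667
  S = [[6.9667, 3.8333],
 [3.8333, 8.5667]].

Step 3 — invert S. det(S) = 6.9667·8.5667 - (3.8333)² = 44.9867.
  S^{-1} = (1/det) · [[d, -b], [-b, a]] = [[0.1904, -0.0852],
 [-0.0852, 0.1549]].

Step 4 — quadratic form (x̄ - mu_0)^T · S^{-1} · (x̄ - mu_0):
  S^{-1} · (x̄ - mu_0) = (-0.5053, 0.4401),
  (x̄ - mu_0)^T · [...] = (-1.8333)·(-0.5053) + (1.8333)·(0.4401) = 1.7334.

Step 5 — scale by n: T² = 6 · 1.7334 = 10.4001.

T² ≈ 10.4001


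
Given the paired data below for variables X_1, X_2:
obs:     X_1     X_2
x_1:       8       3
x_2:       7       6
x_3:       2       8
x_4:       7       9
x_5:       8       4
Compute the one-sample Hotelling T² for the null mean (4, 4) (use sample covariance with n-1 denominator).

Step 1 — sample mean vector:
  mean(X_1) = (8 + 7 + 2 + 7 + 8) / 5 = 32/5 = 6.4
  mean(X_2) = (3 + 6 + 8 + 9 + 4) / 5 = 30/5 = 6
  x̄ = (6.4, 6),  deviation x̄ - mu_0 = (6.4, 6) - (4, 4) = (2.4, 2).

Step 2 — sample covariance matrix, S[i,j] = (1/(n-1)) · Σ_k (x_{k,i} - mean_i) · (x_{k,j} - mean_j), divisor n-1 = 4:
  S[X_1,X_1] = ((1.6)·(1.6) + (0.6)·(0.6) + (-4.4)·(-4.4) + (0.6)·(0.6) + (1.6)·(1.6)) / 4 = 25.2/4 = 6.3
  S[X_1,X_2] = ((1.6)·(-3) + (0.6)·(0) + (-4.4)·(2) + (0.6)·(3) + (1.6)·(-2)) / 4 = -15/4 = -3.75
  S[X_2,X_2] = ((-3)·(-3) + (0)·(0) + (2)·(2) + (3)·(3) + (-2)·(-2)) / 4 = 26/4 = 6.5
  S = [[6.3, -3.75],
 [-3.75, 6.5]].

Step 3 — invert S. det(S) = 6.3·6.5 - (-3.75)² = 26.8875.
  S^{-1} = (1/det) · [[d, -b], [-b, a]] = [[0.2417, 0.1395],
 [0.1395, 0.2343]].

Step 4 — quadratic form (x̄ - mu_0)^T · S^{-1} · (x̄ - mu_0):
  S^{-1} · (x̄ - mu_0) = (0.8591, 0.8033),
  (x̄ - mu_0)^T · [...] = (2.4)·(0.8591) + (2)·(0.8033) = 3.6686.

Step 5 — scale by n: T² = 5 · 3.6686 = 18.3431.

T² ≈ 18.3431


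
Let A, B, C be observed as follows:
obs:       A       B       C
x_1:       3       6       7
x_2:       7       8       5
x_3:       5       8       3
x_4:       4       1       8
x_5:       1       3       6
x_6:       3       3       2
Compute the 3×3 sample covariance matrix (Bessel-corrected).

Step 1 — column means:
  mean(A) = (3 + 7 + 5 + 4 + 1 + 3) / 6 = 23/6 = 3.8333
  mean(B) = (6 + 8 + 8 + 1 + 3 + 3) / 6 = 29/6 = 4.8333
  mean(C) = (7 + 5 + 3 + 8 + 6 + 2) / 6 = 31/6 = 5.1667

Step 2 — sample covariance S[i,j] = (1/(n-1)) · Σ_k (x_{k,i} - mean_i) · (x_{k,j} - mean_j), with n-1 = 5.
  S[A,A] = ((-0.8333)·(-0.8333) + (3.1667)·(3.1667) + (1.1667)·(1.1667) + (0.1667)·(0.1667) + (-2.8333)·(-2.8333) + (-0.8333)·(-0.8333)) / 5 = 20.8333/5 = 4.1667
  S[A,B] = ((-0.8333)·(1.1667) + (3.1667)·(3.1667) + (1.1667)·(3.1667) + (0.1667)·(-3.8333) + (-2.8333)·(-1.8333) + (-0.8333)·(-1.8333)) / 5 = 18.8333/5 = 3.7667
  S[A,C] = ((-0.8333)·(1.8333) + (3.1667)·(-0.1667) + (1.1667)·(-2.1667) + (0.1667)·(2.8333) + (-2.8333)·(0.8333) + (-0.8333)·(-3.1667)) / 5 = -3.8333/5 = -0.7667
  S[B,B] = ((1.1667)·(1.1667) + (3.1667)·(3.1667) + (3.1667)·(3.1667) + (-3.8333)·(-3.8333) + (-1.8333)·(-1.8333) + (-1.8333)·(-1.8333)) / 5 = 42.8333/5 = 8.5667
  S[B,C] = ((1.1667)·(1.8333) + (3.1667)·(-0.1667) + (3.1667)·(-2.1667) + (-3.8333)·(2.8333) + (-1.8333)·(0.8333) + (-1.8333)·(-3.1667)) / 5 = -11.8333/5 = -2.3667
  S[C,C] = ((1.8333)·(1.8333) + (-0.1667)·(-0.1667) + (-2.1667)·(-2.1667) + (2.8333)·(2.8333) + (0.8333)·(0.8333) + (-3.1667)·(-3.1667)) / 5 = 26.8333/5 = 5.3667

S is symmetric (S[j,i] = S[i,j]). Assembling:

S = [[4.1667, 3.7667, -0.7667],
 [3.7667, 8.5667, -2.3667],
 [-0.7667, -2.3667, 5.3667]]


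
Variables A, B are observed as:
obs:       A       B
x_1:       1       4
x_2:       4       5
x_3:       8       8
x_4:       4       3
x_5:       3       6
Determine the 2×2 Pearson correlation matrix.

Step 1 — column means:
  mean(A) = (1 + 4 + 8 + 4 + 3) / 5 = 20/5 = 4
  mean(B) = (4 + 5 + 8 + 3 + 6) / 5 = 26/5 = 5.2

Step 2 — sample variances and covariances s[i,j] = (1/(n-1)) · Σ_k (x_{k,i} - mean_i) · (x_{k,j} - mean_j), with n-1 = 4:
  s[A,A] = ((-3)·(-3) + (0)·(0) + (4)·(4) + (0)·(0) + (-1)·(-1)) / 4 = 26/4 = 6.5
  s[A,B] = ((-3)·(-1.2) + (0)·(-0.2) + (4)·(2.8) + (0)·(-2.2) + (-1)·(0.8)) / 4 = 14/4 = 3.5
  s[B,B] = ((-1.2)·(-1.2) + (-0.2)·(-0.2) + (2.8)·(2.8) + (-2.2)·(-2.2) + (0.8)·(0.8)) / 4 = 14.8/4 = 3.7
  Sample standard deviations s_i = √(s[i,i]):
  s(A) = √(6.5) = 2.5495
  s(B) = √(3.7) = 1.9235

Step 3 — r_{ij} = s_{ij} / (s_i · s_j):
  r[A,A] = 1 (diagonal).
  r[A,B] = 3.5 / (2.5495 · 1.9235) = 3.5 / 4.9041 = 0.7137
  r[B,B] = 1 (diagonal).

R is symmetric with unit diagonal. Assembling:

R = [[1, 0.7137],
 [0.7137, 1]]


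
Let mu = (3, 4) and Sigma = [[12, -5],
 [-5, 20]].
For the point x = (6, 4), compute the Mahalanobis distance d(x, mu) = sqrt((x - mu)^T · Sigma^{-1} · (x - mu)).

Step 1 — centre the observation: (x - mu) = (3, 0).

Step 2 — invert Sigma. det(Sigma) = 12·20 - (-5)² = 215.
  Sigma^{-1} = (1/det) · [[d, -b], [-b, a]] = [[0.093, 0.0233],
 [0.0233, 0.0558]].

Step 3 — form the quadratic (x - mu)^T · Sigma^{-1} · (x - mu):
  Sigma^{-1} · (x - mu) = (0.2791, 0.0698).
  (x - mu)^T · [Sigma^{-1} · (x - mu)] = (3)·(0.2791) + (0)·(0.0698) = 0.8372.

Step 4 — take square root: d = √(0.8372) ≈ 0.915.

d(x, mu) = √(0.8372) ≈ 0.915


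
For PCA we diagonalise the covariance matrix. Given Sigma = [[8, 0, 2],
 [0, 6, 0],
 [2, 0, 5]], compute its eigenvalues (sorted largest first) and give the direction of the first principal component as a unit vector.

Step 1 — characteristic polynomial p(λ) = det(λI - Sigma) = λ³ - tr·λ² + c_1·λ - det, where tr = trace, c_1 = sum of the principal 2×2 minors, det = det(Sigma):
  tr = 8 + 6 + 5 = 19,
  c_1 = (8·6 - (0)²) + (8·5 - (2)²) + (6·5 - (0)²) = 48 + 36 + 30 = 114,
  det = 8·(6·5 - (0)²) - (0)·((0)·5 - (0)·(2)) + (2)·((0)·(0) - 6·(2)) = 8·(30) - (0)·(0) + (2)·(-12) = 216.
  So p(λ) = λ³ - 19λ² + 114λ - 216.
Step 2 — look for an integer root (rational root theorem: any rational root is an integer divisor of 216). Testing λ = 4:
  p(4) = 64 - 304 + 456 - 216 = 0  ✓
  Dividing out (λ - 4): p(λ) = (λ - 4)(λ² - 15λ + 54).
Step 3 — remaining eigenvalues from the quadratic λ² - 15λ + 54 = 0:
  Δ = 15² - 4·54 = 225 - 216 = 9,  λ = (15 ± √9)/2 = (15 ± 3)/2 = 9 or 6.
  Sorted: λ_1 = 9,  λ_2 = 6,  λ_3 = 4  (check: sum = 19 = tr ✓).

Step 4 — unit eigenvector for λ_1 = 9: v spans the null space of (Sigma - λ_1 I), whose rows are
  r_1 = (-1, 0, 2),  r_2 = (0, -3, 0),  r_3 = (2, 0, -4).
  v is orthogonal to every row, so take v ∝ r_1 × r_2 = ((0)·(0) - (2)·(-3), (2)·(0) - (-1)·(0), (-1)·(-3) - (0)·(0)) = (6, 0, 3).
  Rescale (divide by 3): u = (2, 0, 1).
  ||u|| = √((2)² + (0)² + (1)²) = √(5) ≈ 2.2361,  v_1 = u/||u|| ≈ (0.8944, 0, 0.4472) (||v_1|| = 1).

λ_1 = 9,  λ_2 = 6,  λ_3 = 4;  v_1 ≈ (0.8944, 0, 0.4472)


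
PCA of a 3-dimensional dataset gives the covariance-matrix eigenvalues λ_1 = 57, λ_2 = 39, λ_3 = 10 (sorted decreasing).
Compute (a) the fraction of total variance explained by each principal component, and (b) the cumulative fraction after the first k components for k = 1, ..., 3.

Step 1 — total variance = trace(Sigma) = Σ λ_i = 57 + 39 + 10 = 106.

Step 2 — fraction explained by component i = λ_i / Σ λ:
  PC1: 57/106 = 0.5377
  PC2: 39/106 = 0.3679
  PC3: 10/106 = 0.0943

Step 3 — cumulative fraction after k components = (λ_1 + ... + λ_k) / Σ λ:
  k = 1: 57/106 = 0.5377
  k = 2: (57 + 39)/106 = 96/106 = 0.9057
  k = 3: (57 + 39 + 10)/106 = 106/106 = 1

Summary (fraction, with percent):

explained: PC1 0.5377 (53.77%), PC2 0.3679 (36.79%), PC3 0.0943 (9.43%);  cumulative: 0.5377, 0.9057, 1


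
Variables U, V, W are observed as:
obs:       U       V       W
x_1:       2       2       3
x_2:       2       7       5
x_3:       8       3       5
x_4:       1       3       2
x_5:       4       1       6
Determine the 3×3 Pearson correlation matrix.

Step 1 — column means:
  mean(U) = (2 + 2 + 8 + 1 + 4) / 5 = 17/5 = 3.4
  mean(V) = (2 + 7 + 3 + 3 + 1) / 5 = 16/5 = 3.2
  mean(W) = (3 + 5 + 5 + 2 + 6) / 5 = 21/5 = 4.2

Step 2 — sample variances and covariances s[i,j] = (1/(n-1)) · Σ_k (x_{k,i} - mean_i) · (x_{k,j} - mean_j), with n-1 = 4:
  s[U,U] = ((-1.4)·(-1.4) + (-1.4)·(-1.4) + (4.6)·(4.6) + (-2.4)·(-2.4) + (0.6)·(0.6)) / 4 = 31.2/4 = 7.8
  s[U,V] = ((-1.4)·(-1.2) + (-1.4)·(3.8) + (4.6)·(-0.2) + (-2.4)·(-0.2) + (0.6)·(-2.2)) / 4 = -5.4/4 = -1.35
  s[U,W] = ((-1.4)·(-1.2) + (-1.4)·(0.8) + (4.6)·(0.8) + (-2.4)·(-2.2) + (0.6)·(1.8)) / 4 = 10.6/4 = 2.65
  s[V,V] = ((-1.2)·(-1.2) + (3.8)·(3.8) + (-0.2)·(-0.2) + (-0.2)·(-0.2) + (-2.2)·(-2.2)) / 4 = 20.8/4 = 5.2
  s[V,W] = ((-1.2)·(-1.2) + (3.8)·(0.8) + (-0.2)·(0.8) + (-0.2)·(-2.2) + (-2.2)·(1.8)) / 4 = 0.8/4 = 0.2
  s[W,W] = ((-1.2)·(-1.2) + (0.8)·(0.8) + (0.8)·(0.8) + (-2.2)·(-2.2) + (1.8)·(1.8)) / 4 = 10.8/4 = 2.7
  Sample standard deviations s_i = √(s[i,i]):
  s(U) = √(7.8) = 2.7928
  s(V) = √(5.2) = 2.2804
  s(W) = √(2.7) = 1.6432

Step 3 — r_{ij} = s_{ij} / (s_i · s_j):
  r[U,U] = 1 (diagonal).
  r[U,V] = -1.35 / (2.7928 · 2.2804) = -1.35 / 6.3687 = -0.212
  r[U,W] = 2.65 / (2.7928 · 1.6432) = 2.65 / 4.5891 = 0.5775
  r[V,V] = 1 (diagonal).
  r[V,W] = 0.2 / (2.2804 · 1.6432) = 0.2 / 3.747 = 0.0534
  r[W,W] = 1 (diagonal).

R is symmetric with unit diagonal. Assembling:

R = [[1, -0.212, 0.5775],
 [-0.212, 1, 0.0534],
 [0.5775, 0.0534, 1]]


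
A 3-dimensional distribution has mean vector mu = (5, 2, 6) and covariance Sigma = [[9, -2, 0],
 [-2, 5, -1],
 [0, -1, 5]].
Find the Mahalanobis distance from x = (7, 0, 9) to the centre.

Step 1 — centre the observation: (x - mu) = (2, -2, 3).

Step 2 — invert Sigma (cofactor / det for 3×3, or solve directly):
  Sigma^{-1} = [[0.1224, 0.051, 0.0102],
 [0.051, 0.2296, 0.0459],
 [0.0102, 0.0459, 0.2092]].

Step 3 — form the quadratic (x - mu)^T · Sigma^{-1} · (x - mu):
  Sigma^{-1} · (x - mu) = (0.1735, -0.2194, 0.5561).
  (x - mu)^T · [Sigma^{-1} · (x - mu)] = (2)·(0.1735) + (-2)·(-0.2194) + (3)·(0.5561) = 2.4541.

Step 4 — take square root: d = √(2.4541) ≈ 1.5666.

d(x, mu) = √(2.4541) ≈ 1.5666


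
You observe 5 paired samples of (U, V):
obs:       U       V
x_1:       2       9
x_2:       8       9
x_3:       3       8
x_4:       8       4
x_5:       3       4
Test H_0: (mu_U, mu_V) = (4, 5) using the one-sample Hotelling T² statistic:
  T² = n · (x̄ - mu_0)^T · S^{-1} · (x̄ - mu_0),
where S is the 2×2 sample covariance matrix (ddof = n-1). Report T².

Step 1 — sample mean vector:
  mean(U) = (2 + 8 + 3 + 8 + 3) / 5 = 24/5 = 4.8
  mean(V) = (9 + 9 + 8 + 4 + 4) / 5 = 34/5 = 6.8
  x̄ = (4.8, 6.8),  deviation x̄ - mu_0 = (4.8, 6.8) - (4, 5) = (0.8, 1.8).

Step 2 — sample covariance matrix, S[i,j] = (1/(n-1)) · Σ_k (x_{k,i} - mean_i) · (x_{k,j} - mean_j), divisor n-1 = 4:
  S[U,U] = ((-2.8)·(-2.8) + (3.2)·(3.2) + (-1.8)·(-1.8) + (3.2)·(3.2) + (-1.8)·(-1.8)) / 4 = 34.8/4 = 8.7
  S[U,V] = ((-2.8)·(2.2) + (3.2)·(2.2) + (-1.8)·(1.2) + (3.2)·(-2.8) + (-1.8)·(-2.8)) / 4 = -5.2/4 = -1.3
  S[V,V] = ((2.2)·(2.2) + (2.2)·(2.2) + (1.2)·(1.2) + (-2.8)·(-2.8) + (-2.8)·(-2.8)) / 4 = 26.8/4 = 6.7
  S = [[8.7, -1.3],
 [-1.3, 6.7]].

Step 3 — invert S. det(S) = 8.7·6.7 - (-1.3)² = 56.6.
  S^{-1} = (1/det) · [[d, -b], [-b, a]] = [[0.1184, 0.023],
 [0.023, 0.1537]].

Step 4 — quadratic form (x̄ - mu_0)^T · S^{-1} · (x̄ - mu_0):
  S^{-1} · (x̄ - mu_0) = (0.136, 0.2951),
  (x̄ - mu_0)^T · [...] = (0.8)·(0.136) + (1.8)·(0.2951) = 0.6399.

Step 5 — scale by n: T² = 5 · 0.6399 = 3.1996.

T² ≈ 3.1996


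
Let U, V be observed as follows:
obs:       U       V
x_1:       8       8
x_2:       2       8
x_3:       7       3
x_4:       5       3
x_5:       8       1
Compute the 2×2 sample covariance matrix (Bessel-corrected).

Step 1 — column means:
  mean(U) = (8 + 2 + 7 + 5 + 8) / 5 = 30/5 = 6
  mean(V) = (8 + 8 + 3 + 3 + 1) / 5 = 23/5 = 4.6

Step 2 — sample covariance S[i,j] = (1/(n-1)) · Σ_k (x_{k,i} - mean_i) · (x_{k,j} - mean_j), with n-1 = 4.
  S[U,U] = ((2)·(2) + (-4)·(-4) + (1)·(1) + (-1)·(-1) + (2)·(2)) / 4 = 26/4 = 6.5
  S[U,V] = ((2)·(3.4) + (-4)·(3.4) + (1)·(-1.6) + (-1)·(-1.6) + (2)·(-3.6)) / 4 = -14/4 = -3.5
  S[V,V] = ((3.4)·(3.4) + (3.4)·(3.4) + (-1.6)·(-1.6) + (-1.6)·(-1.6) + (-3.6)·(-3.6)) / 4 = 41.2/4 = 10.3

S is symmetric (S[j,i] = S[i,j]). Assembling:

S = [[6.5, -3.5],
 [-3.5, 10.3]]


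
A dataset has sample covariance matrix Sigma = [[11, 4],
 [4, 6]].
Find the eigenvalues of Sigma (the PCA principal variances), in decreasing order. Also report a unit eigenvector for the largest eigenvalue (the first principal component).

Step 1 — characteristic polynomial of 2×2 Sigma:
  det(Sigma - λI) = λ² - trace · λ + det = 0.
  trace = 11 + 6 = 17, det = 11·6 - (4)² = 50.
Step 2 — discriminant:
  Δ = trace² - 4·det = 289 - 200 = 89.
Step 3 — eigenvalues:
  λ = (trace ± √Δ)/2 = (17 ± 9.434)/2,
  λ_1 = 13.217,  λ_2 = 3.783.

Step 4 — unit eigenvector for λ_1: solve (Sigma - λ_1 I)v = 0. First row:
  (11 - 13.217)·v_x + (4)·v_y = 0, i.e. (-2.217)·v_x + (4)·v_y = 0,
  so v ∝ (b, λ_1 - a) = (4, 2.217) = u.
  ||u|| = √((4)² + (2.217)²) = √(20.915) ≈ 4.5733,
  v_1 = u/||u|| ≈ (0.8746, 0.4848) (||v_1|| = 1).

λ_1 = 13.217,  λ_2 = 3.783;  v_1 ≈ (0.8746, 0.4848)


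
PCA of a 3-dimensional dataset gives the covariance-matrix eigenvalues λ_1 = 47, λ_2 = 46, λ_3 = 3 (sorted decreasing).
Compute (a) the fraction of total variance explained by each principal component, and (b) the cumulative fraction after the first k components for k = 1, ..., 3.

Step 1 — total variance = trace(Sigma) = Σ λ_i = 47 + 46 + 3 = 96.

Step 2 — fraction explained by component i = λ_i / Σ λ:
  PC1: 47/96 = 0.4896
  PC2: 46/96 = 0.4792
  PC3: 3/96 = 0.0312

Step 3 — cumulative fraction after k components = (λ_1 + ... + λ_k) / Σ λ:
  k = 1: 47/96 = 0.4896
  k = 2: (47 + 46)/96 = 93/96 = 0.9688
  k = 3: (47 + 46 + 3)/96 = 96/96 = 1

Summary (fraction, with percent):

explained: PC1 0.4896 (48.96%), PC2 0.4792 (47.92%), PC3 0.0312 (3.12%);  cumulative: 0.4896, 0.9688, 1


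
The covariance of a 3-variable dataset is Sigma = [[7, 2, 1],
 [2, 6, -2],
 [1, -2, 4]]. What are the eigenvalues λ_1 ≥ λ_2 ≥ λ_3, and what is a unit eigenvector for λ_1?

Step 1 — characteristic polynomial p(λ) = det(λI - Sigma) = λ³ - tr·λ² + c_1·λ - det, where tr = trace, c_1 = sum of the principal 2×2 minors, det = det(Sigma):
  tr = 7 + 6 + 4 = 17,
  c_1 = (7·6 - (2)²) + (7·4 - (1)²) + (6·4 - (-2)²) = 38 + 27 + 20 = 85,
  det = 7·(6·4 - (-2)²) - (2)·((2)·4 - (-2)·(1)) + (1)·((2)·(-2) - 6·(1)) = 7·(20) - (2)·(10) + (1)·(-10) = 110.
  So p(λ) = λ³ - 17λ² + 85λ - 110.
Step 2 — look for an integer root (rational root theorem: any rational root is an integer divisor of 110). Testing λ = 2:
  p(2) = 8 - 68 + 170 - 110 = 0  ✓
  Dividing out (λ - 2): p(λ) = (λ - 2)(λ² - 15λ + 55).
Step 3 — remaining eigenvalues from the quadratic λ² - 15λ + 55 = 0:
  Δ = 15² - 4·55 = 225 - 220 = 5,  λ = (15 ± √5)/2 = (15 ± 2.2361)/2 ≈ 8.618 or 6.382.
  Sorted: λ_1 = 8.618,  λ_2 = 6.382,  λ_3 = 2  (check: sum = 17 = tr ✓).

Step 4 — unit eigenvector for λ_1 ≈ 8.618: v spans the null space of (Sigma - λ_1 I), whose rows are
  r_1 = (-1.618, 2, 1),  r_2 = (2, -2.618, -2),  r_3 = (1, -2, -4.618).
  v is orthogonal to every row, so take v ∝ r_1 × r_2 = ((2)·(-2) - (1)·(-2.618), (1)·(2) - (-1.618)·(-2), (-1.618)·(-2.618) - (2)·(2)) ≈ (-1.382, -1.2361, 0.2361).
  Rescale (multiply by -1 so the first nonzero entry is positive): u = (1.382, 1.2361, -0.2361).
  ||u|| = √((1.382)² + (1.2361)² + (-0.2361)²) = √(3.4934) ≈ 1.8691,  v_1 = u/||u|| ≈ (0.7394, 0.6613, -0.1263) (||v_1|| = 1).

λ_1 = 8.618,  λ_2 = 6.382,  λ_3 = 2;  v_1 ≈ (0.7394, 0.6613, -0.1263)


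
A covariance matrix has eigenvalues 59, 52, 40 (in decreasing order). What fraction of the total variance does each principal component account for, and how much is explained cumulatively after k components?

Step 1 — total variance = trace(Sigma) = Σ λ_i = 59 + 52 + 40 = 151.

Step 2 — fraction explained by component i = λ_i / Σ λ:
  PC1: 59/151 = 0.3907
  PC2: 52/151 = 0.3444
  PC3: 40/151 = 0.2649

Step 3 — cumulative fraction after k components = (λ_1 + ... + λ_k) / Σ λ:
  k = 1: 59/151 = 0.3907
  k = 2: (59 + 52)/151 = 111/151 = 0.7351
  k = 3: (59 + 52 + 40)/151 = 151/151 = 1

Summary (fraction, with percent):

explained: PC1 0.3907 (39.07%), PC2 0.3444 (34.44%), PC3 0.2649 (26.49%);  cumulative: 0.3907, 0.7351, 1


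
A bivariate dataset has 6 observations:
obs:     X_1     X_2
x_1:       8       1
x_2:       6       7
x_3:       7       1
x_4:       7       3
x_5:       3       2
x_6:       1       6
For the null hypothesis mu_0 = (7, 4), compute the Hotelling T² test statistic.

Step 1 — sample mean vector:
  mean(X_1) = (8 + 6 + 7 + 7 + 3 + 1) / 6 = 32/6 = 5.3333
  mean(X_2) = (1 + 7 + 1 + 3 + 2 + 6) / 6 = 20/6 = 3.3333
  x̄ = (5.3333, 3.3333),  deviation x̄ - mu_0 = (5.3333, 3.3333) - (7, 4) = (-1.6667, -0.6667).

Step 2 — sample covariance matrix, S[i,j] = (1/(n-1)) · Σ_k (x_{k,i} - mean_i) · (x_{k,j} - mean_j), divisor n-1 = 5:
  S[X_1,X_1] = ((2.6667)·(2.6667) + (0.6667)·(0.6667) + (1.6667)·(1.6667) + (1.6667)·(1.6667) + (-2.3333)·(-2.3333) + (-4.3333)·(-4.3333)) / 5 = 37.3333/5 = 7.4667
  S[X_1,X_2] = ((2.6667)·(-2.3333) + (0.6667)·(3.6667) + (1.6667)·(-2.3333) + (1.6667)·(-0.3333) + (-2.3333)·(-1.3333) + (-4.3333)·(2.6667)) / 5 = -16.6667/5 = -3.3333
  S[X_2,X_2] = ((-2.3333)·(-2.3333) + (3.6667)·(3.6667) + (-2.3333)·(-2.3333) + (-0.3333)·(-0.3333) + (-1.3333)·(-1.3333) + (2.6667)·(2.6667)) / 5 = 33.3333/5 = 6.6667
  S = [[7.4667, -3.3333],
 [-3.3333, 6.6667]].

Step 3 — invert S. det(S) = 7.4667·6.6667 - (-3.3333)² = 38.6667.
  S^{-1} = (1/det) · [[d, -b], [-b, a]] = [[0.1724, 0.0862],
 [0.0862, 0.1931]].

Step 4 — quadratic form (x̄ - mu_0)^T · S^{-1} · (x̄ - mu_0):
  S^{-1} · (x̄ - mu_0) = (-0.3448, -0.2724),
  (x̄ - mu_0)^T · [...] = (-1.6667)·(-0.3448) + (-0.6667)·(-0.2724) = 0.7563.

Step 5 — scale by n: T² = 6 · 0.7563 = 4.5379.

T² ≈ 4.5379


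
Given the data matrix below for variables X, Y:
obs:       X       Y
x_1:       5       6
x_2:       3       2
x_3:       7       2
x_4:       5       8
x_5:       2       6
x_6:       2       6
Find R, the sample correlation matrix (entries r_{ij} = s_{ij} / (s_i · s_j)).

Step 1 — column means:
  mean(X) = (5 + 3 + 7 + 5 + 2 + 2) / 6 = 24/6 = 4
  mean(Y) = (6 + 2 + 2 + 8 + 6 + 6) / 6 = 30/6 = 5

Step 2 — sample variances and covariances s[i,j] = (1/(n-1)) · Σ_k (x_{k,i} - mean_i) · (x_{k,j} - mean_j), with n-1 = 5:
  s[X,X] = ((1)·(1) + (-1)·(-1) + (3)·(3) + (1)·(1) + (-2)·(-2) + (-2)·(-2)) / 5 = 20/5 = 4
  s[X,Y] = ((1)·(1) + (-1)·(-3) + (3)·(-3) + (1)·(3) + (-2)·(1) + (-2)·(1)) / 5 = -6/5 = -1.2
  s[Y,Y] = ((1)·(1) + (-3)·(-3) + (-3)·(-3) + (3)·(3) + (1)·(1) + (1)·(1)) / 5 = 30/5 = 6
  Sample standard deviations s_i = √(s[i,i]):
  s(X) = √(4) = 2
  s(Y) = √(6) = 2.4495

Step 3 — r_{ij} = s_{ij} / (s_i · s_j):
  r[X,X] = 1 (diagonal).
  r[X,Y] = -1.2 / (2 · 2.4495) = -1.2 / 4.899 = -0.2449
  r[Y,Y] = 1 (diagonal).

R is symmetric with unit diagonal. Assembling:

R = [[1, -0.2449],
 [-0.2449, 1]]


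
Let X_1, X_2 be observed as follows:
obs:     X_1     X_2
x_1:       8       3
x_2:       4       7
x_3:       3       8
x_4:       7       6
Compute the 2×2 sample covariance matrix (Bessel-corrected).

Step 1 — column means:
  mean(X_1) = (8 + 4 + 3 + 7) / 4 = 22/4 = 5.5
  mean(X_2) = (3 + 7 + 8 + 6) / 4 = 24/4 = 6

Step 2 — sample covariance S[i,j] = (1/(n-1)) · Σ_k (x_{k,i} - mean_i) · (x_{k,j} - mean_j), with n-1 = 3.
  S[X_1,X_1] = ((2.5)·(2.5) + (-1.5)·(-1.5) + (-2.5)·(-2.5) + (1.5)·(1.5)) / 3 = 17/3 = 5.6667
  S[X_1,X_2] = ((2.5)·(-3) + (-1.5)·(1) + (-2.5)·(2) + (1.5)·(0)) / 3 = -14/3 = -4.6667
  S[X_2,X_2] = ((-3)·(-3) + (1)·(1) + (2)·(2) + (0)·(0)) / 3 = 14/3 = 4.6667

S is symmetric (S[j,i] = S[i,j]). Assembling:

S = [[5.6667, -4.6667],
 [-4.6667, 4.6667]]


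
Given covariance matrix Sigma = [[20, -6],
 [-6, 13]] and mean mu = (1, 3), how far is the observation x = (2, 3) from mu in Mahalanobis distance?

Step 1 — centre the observation: (x - mu) = (1, 0).

Step 2 — invert Sigma. det(Sigma) = 20·13 - (-6)² = 224.
  Sigma^{-1} = (1/det) · [[d, -b], [-b, a]] = [[0.058, 0.0268],
 [0.0268, 0.0893]].

Step 3 — form the quadratic (x - mu)^T · Sigma^{-1} · (x - mu):
  Sigma^{-1} · (x - mu) = (0.058, 0.0268).
  (x - mu)^T · [Sigma^{-1} · (x - mu)] = (1)·(0.058) + (0)·(0.0268) = 0.058.

Step 4 — take square root: d = √(0.058) ≈ 0.2409.

d(x, mu) = √(0.058) ≈ 0.2409


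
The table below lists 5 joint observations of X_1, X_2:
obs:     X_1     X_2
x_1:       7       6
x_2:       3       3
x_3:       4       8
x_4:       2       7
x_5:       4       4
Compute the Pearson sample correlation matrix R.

Step 1 — column means:
  mean(X_1) = (7 + 3 + 4 + 2 + 4) / 5 = 20/5 = 4
  mean(X_2) = (6 + 3 + 8 + 7 + 4) / 5 = 28/5 = 5.6

Step 2 — sample variances and covariances s[i,j] = (1/(n-1)) · Σ_k (x_{k,i} - mean_i) · (x_{k,j} - mean_j), with n-1 = 4:
  s[X_1,X_1] = ((3)·(3) + (-1)·(-1) + (0)·(0) + (-2)·(-2) + (0)·(0)) / 4 = 14/4 = 3.5
  s[X_1,X_2] = ((3)·(0.4) + (-1)·(-2.6) + (0)·(2.4) + (-2)·(1.4) + (0)·(-1.6)) / 4 = 1/4 = 0.25
  s[X_2,X_2] = ((0.4)·(0.4) + (-2.6)·(-2.6) + (2.4)·(2.4) + (1.4)·(1.4) + (-1.6)·(-1.6)) / 4 = 17.2/4 = 4.3
  Sample standard deviations s_i = √(s[i,i]):
  s(X_1) = √(3.5) = 1.8708
  s(X_2) = √(4.3) = 2.0736

Step 3 — r_{ij} = s_{ij} / (s_i · s_j):
  r[X_1,X_1] = 1 (diagonal).
  r[X_1,X_2] = 0.25 / (1.8708 · 2.0736) = 0.25 / 3.8794 = 0.0644
  r[X_2,X_2] = 1 (diagonal).

R is symmetric with unit diagonal. Assembling:

R = [[1, 0.0644],
 [0.0644, 1]]


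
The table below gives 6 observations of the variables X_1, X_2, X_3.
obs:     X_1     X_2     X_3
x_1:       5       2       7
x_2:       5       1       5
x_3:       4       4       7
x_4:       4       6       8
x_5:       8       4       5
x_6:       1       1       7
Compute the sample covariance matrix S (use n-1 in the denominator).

Step 1 — column means:
  mean(X_1) = (5 + 5 + 4 + 4 + 8 + 1) / 6 = 27/6 = 4.5
  mean(X_2) = (2 + 1 + 4 + 6 + 4 + 1) / 6 = 18/6 = 3
  mean(X_3) = (7 + 5 + 7 + 8 + 5 + 7) / 6 = 39/6 = 6.5

Step 2 — sample covariance S[i,j] = (1/(n-1)) · Σ_k (x_{k,i} - mean_i) · (x_{k,j} - mean_j), with n-1 = 5.
  S[X_1,X_1] = ((0.5)·(0.5) + (0.5)·(0.5) + (-0.5)·(-0.5) + (-0.5)·(-0.5) + (3.5)·(3.5) + (-3.5)·(-3.5)) / 5 = 25.5/5 = 5.1
  S[X_1,X_2] = ((0.5)·(-1) + (0.5)·(-2) + (-0.5)·(1) + (-0.5)·(3) + (3.5)·(1) + (-3.5)·(-2)) / 5 = 7/5 = 1.4
  S[X_1,X_3] = ((0.5)·(0.5) + (0.5)·(-1.5) + (-0.5)·(0.5) + (-0.5)·(1.5) + (3.5)·(-1.5) + (-3.5)·(0.5)) / 5 = -8.5/5 = -1.7
  S[X_2,X_2] = ((-1)·(-1) + (-2)·(-2) + (1)·(1) + (3)·(3) + (1)·(1) + (-2)·(-2)) / 5 = 20/5 = 4
  S[X_2,X_3] = ((-1)·(0.5) + (-2)·(-1.5) + (1)·(0.5) + (3)·(1.5) + (1)·(-1.5) + (-2)·(0.5)) / 5 = 5/5 = 1
  S[X_3,X_3] = ((0.5)·(0.5) + (-1.5)·(-1.5) + (0.5)·(0.5) + (1.5)·(1.5) + (-1.5)·(-1.5) + (0.5)·(0.5)) / 5 = 7.5/5 = 1.5

S is symmetric (S[j,i] = S[i,j]). Assembling:

S = [[5.1, 1.4, -1.7],
 [1.4, 4, 1],
 [-1.7, 1, 1.5]]


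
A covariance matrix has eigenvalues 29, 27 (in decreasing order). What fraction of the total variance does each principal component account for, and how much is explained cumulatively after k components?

Step 1 — total variance = trace(Sigma) = Σ λ_i = 29 + 27 = 56.

Step 2 — fraction explained by component i = λ_i / Σ λ:
  PC1: 29/56 = 0.5179
  PC2: 27/56 = 0.4821

Step 3 — cumulative fraction after k components = (λ_1 + ... + λ_k) / Σ λ:
  k = 1: 29/56 = 0.5179
  k = 2: (29 + 27)/56 = 56/56 = 1

Summary (fraction, with percent):

explained: PC1 0.5179 (51.79%), PC2 0.4821 (48.21%);  cumulative: 0.5179, 1


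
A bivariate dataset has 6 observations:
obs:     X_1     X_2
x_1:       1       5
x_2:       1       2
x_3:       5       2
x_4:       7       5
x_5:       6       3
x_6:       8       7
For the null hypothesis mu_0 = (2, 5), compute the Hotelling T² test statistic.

Step 1 — sample mean vector:
  mean(X_1) = (1 + 1 + 5 + 7 + 6 + 8) / 6 = 28/6 = 4.6667
  mean(X_2) = (5 + 2 + 2 + 5 + 3 + 7) / 6 = 24/6 = 4
  x̄ = (4.6667, 4),  deviation x̄ - mu_0 = (4.6667, 4) - (2, 5) = (2.6667, -1).

Step 2 — sample covariance matrix, S[i,j] = (1/(n-1)) · Σ_k (x_{k,i} - mean_i) · (x_{k,j} - mean_j), divisor n-1 = 5:
  S[X_1,X_1] = ((-3.6667)·(-3.6667) + (-3.6667)·(-3.6667) + (0.3333)·(0.3333) + (2.3333)·(2.3333) + (1.3333)·(1.3333) + (3.3333)·(3.3333)) / 5 = 45.3333/5 = 9.0667
  S[X_1,X_2] = ((-3.6667)·(1) + (-3.6667)·(-2) + (0.3333)·(-2) + (2.3333)·(1) + (1.3333)·(-1) + (3.3333)·(3)) / 5 = 14/5 = 2.8
  S[X_2,X_2] = ((1)·(1) + (-2)·(-2) + (-2)·(-2) + (1)·(1) + (-1)·(-1) + (3)·(3)) / 5 = 20/5 = 4
  S = [[9.0667, 2.8],
 [2.8, 4]].

Step 3 — invert S. det(S) = 9.0667·4 - (2.8)² = 28.4267.
  S^{-1} = (1/det) · [[d, -b], [-b, a]] = [[0.1407, -0.0985],
 [-0.0985, 0.3189]].

Step 4 — quadratic form (x̄ - mu_0)^T · S^{-1} · (x̄ - mu_0):
  S^{-1} · (x̄ - mu_0) = (0.4737, -0.5816),
  (x̄ - mu_0)^T · [...] = (2.6667)·(0.4737) + (-1)·(-0.5816) = 1.8449.

Step 5 — scale by n: T² = 6 · 1.8449 = 11.0694.

T² ≈ 11.0694


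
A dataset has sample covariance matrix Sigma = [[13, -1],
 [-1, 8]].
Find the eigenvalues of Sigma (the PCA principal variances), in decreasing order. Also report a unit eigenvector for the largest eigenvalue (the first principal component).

Step 1 — characteristic polynomial of 2×2 Sigma:
  det(Sigma - λI) = λ² - trace · λ + det = 0.
  trace = 13 + 8 = 21, det = 13·8 - (-1)² = 103.
Step 2 — discriminant:
  Δ = trace² - 4·det = 441 - 412 = 29.
Step 3 — eigenvalues:
  λ = (trace ± √Δ)/2 = (21 ± 5.3852)/2,
  λ_1 = 13.1926,  λ_2 = 7.8074.

Step 4 — unit eigenvector for λ_1: solve (Sigma - λ_1 I)v = 0. First row:
  (13 - 13.1926)·v_x + (-1)·v_y = 0, i.e. (-0.1926)·v_x + (-1)·v_y = 0,
  so v ∝ (b, λ_1 - a) = (-1, 0.1926); multiply by -1 so the first entry is positive: u = (1, -0.1926).
  ||u|| = √((1)² + (-0.1926)²) = √(1.0371) ≈ 1.0184,
  v_1 = u/||u|| ≈ (0.982, -0.1891) (||v_1|| = 1).

λ_1 = 13.1926,  λ_2 = 7.8074;  v_1 ≈ (0.982, -0.1891)


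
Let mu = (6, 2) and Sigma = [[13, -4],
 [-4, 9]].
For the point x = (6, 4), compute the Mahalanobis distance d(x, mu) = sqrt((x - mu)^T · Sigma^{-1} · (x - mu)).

Step 1 — centre the observation: (x - mu) = (0, 2).

Step 2 — invert Sigma. det(Sigma) = 13·9 - (-4)² = 101.
  Sigma^{-1} = (1/det) · [[d, -b], [-b, a]] = [[0.0891, 0.0396],
 [0.0396, 0.1287]].

Step 3 — form the quadratic (x - mu)^T · Sigma^{-1} · (x - mu):
  Sigma^{-1} · (x - mu) = (0.0792, 0.2574).
  (x - mu)^T · [Sigma^{-1} · (x - mu)] = (0)·(0.0792) + (2)·(0.2574) = 0.5149.

Step 4 — take square root: d = √(0.5149) ≈ 0.7175.

d(x, mu) = √(0.5149) ≈ 0.7175


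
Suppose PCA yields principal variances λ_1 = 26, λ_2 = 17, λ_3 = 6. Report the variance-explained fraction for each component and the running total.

Step 1 — total variance = trace(Sigma) = Σ λ_i = 26 + 17 + 6 = 49.

Step 2 — fraction explained by component i = λ_i / Σ λ:
  PC1: 26/49 = 0.5306
  PC2: 17/49 = 0.3469
  PC3: 6/49 = 0.1224

Step 3 — cumulative fraction after k components = (λ_1 + ... + λ_k) / Σ λ:
  k = 1: 26/49 = 0.5306
  k = 2: (26 + 17)/49 = 43/49 = 0.8776
  k = 3: (26 + 17 + 6)/49 = 49/49 = 1

Summary (fraction, with percent):

explained: PC1 0.5306 (53.06%), PC2 0.3469 (34.69%), PC3 0.1224 (12.24%);  cumulative: 0.5306, 0.8776, 1


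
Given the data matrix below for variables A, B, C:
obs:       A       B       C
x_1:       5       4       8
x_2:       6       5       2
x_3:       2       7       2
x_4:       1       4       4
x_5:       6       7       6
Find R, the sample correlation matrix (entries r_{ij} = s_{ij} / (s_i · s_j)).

Step 1 — column means:
  mean(A) = (5 + 6 + 2 + 1 + 6) / 5 = 20/5 = 4
  mean(B) = (4 + 5 + 7 + 4 + 7) / 5 = 27/5 = 5.4
  mean(C) = (8 + 2 + 2 + 4 + 6) / 5 = 22/5 = 4.4

Step 2 — sample variances and covariances s[i,j] = (1/(n-1)) · Σ_k (x_{k,i} - mean_i) · (x_{k,j} - mean_j), with n-1 = 4:
  s[A,A] = ((1)·(1) + (2)·(2) + (-2)·(-2) + (-3)·(-3) + (2)·(2)) / 4 = 22/4 = 5.5
  s[A,B] = ((1)·(-1.4) + (2)·(-0.4) + (-2)·(1.6) + (-3)·(-1.4) + (2)·(1.6)) / 4 = 2/4 = 0.5
  s[A,C] = ((1)·(3.6) + (2)·(-2.4) + (-2)·(-2.4) + (-3)·(-0.4) + (2)·(1.6)) / 4 = 8/4 = 2
  s[B,B] = ((-1.4)·(-1.4) + (-0.4)·(-0.4) + (1.6)·(1.6) + (-1.4)·(-1.4) + (1.6)·(1.6)) / 4 = 9.2/4 = 2.3
  s[B,C] = ((-1.4)·(3.6) + (-0.4)·(-2.4) + (1.6)·(-2.4) + (-1.4)·(-0.4) + (1.6)·(1.6)) / 4 = -4.8/4 = -1.2
  s[C,C] = ((3.6)·(3.6) + (-2.4)·(-2.4) + (-2.4)·(-2.4) + (-0.4)·(-0.4) + (1.6)·(1.6)) / 4 = 27.2/4 = 6.8
  Sample standard deviations s_i = √(s[i,i]):
  s(A) = √(5.5) = 2.3452
  s(B) = √(2.3) = 1.5166
  s(C) = √(6.8) = 2.6077

Step 3 — r_{ij} = s_{ij} / (s_i · s_j):
  r[A,A] = 1 (diagonal).
  r[A,B] = 0.5 / (2.3452 · 1.5166) = 0.5 / 3.5567 = 0.1406
  r[A,C] = 2 / (2.3452 · 2.6077) = 2 / 6.1156 = 0.327
  r[B,B] = 1 (diagonal).
  r[B,C] = -1.2 / (1.5166 · 2.6077) = -1.2 / 3.9547 = -0.3034
  r[C,C] = 1 (diagonal).

R is symmetric with unit diagonal. Assembling:

R = [[1, 0.1406, 0.327],
 [0.1406, 1, -0.3034],
 [0.327, -0.3034, 1]]


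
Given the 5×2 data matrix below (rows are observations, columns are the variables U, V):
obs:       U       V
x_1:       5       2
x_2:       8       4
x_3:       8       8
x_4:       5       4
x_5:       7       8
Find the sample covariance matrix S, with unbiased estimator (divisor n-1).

Step 1 — column means:
  mean(U) = (5 + 8 + 8 + 5 + 7) / 5 = 33/5 = 6.6
  mean(V) = (2 + 4 + 8 + 4 + 8) / 5 = 26/5 = 5.2

Step 2 — sample covariance S[i,j] = (1/(n-1)) · Σ_k (x_{k,i} - mean_i) · (x_{k,j} - mean_j), with n-1 = 4.
  S[U,U] = ((-1.6)·(-1.6) + (1.4)·(1.4) + (1.4)·(1.4) + (-1.6)·(-1.6) + (0.4)·(0.4)) / 4 = 9.2/4 = 2.3
  S[U,V] = ((-1.6)·(-3.2) + (1.4)·(-1.2) + (1.4)·(2.8) + (-1.6)·(-1.2) + (0.4)·(2.8)) / 4 = 10.4/4 = 2.6
  S[V,V] = ((-3.2)·(-3.2) + (-1.2)·(-1.2) + (2.8)·(2.8) + (-1.2)·(-1.2) + (2.8)·(2.8)) / 4 = 28.8/4 = 7.2

S is symmetric (S[j,i] = S[i,j]). Assembling:

S = [[2.3, 2.6],
 [2.6, 7.2]]


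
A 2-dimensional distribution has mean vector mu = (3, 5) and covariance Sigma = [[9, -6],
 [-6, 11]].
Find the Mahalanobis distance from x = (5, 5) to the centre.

Step 1 — centre the observation: (x - mu) = (2, 0).

Step 2 — invert Sigma. det(Sigma) = 9·11 - (-6)² = 63.
  Sigma^{-1} = (1/det) · [[d, -b], [-b, a]] = [[0.1746, 0.0952],
 [0.0952, 0.1429]].

Step 3 — form the quadratic (x - mu)^T · Sigma^{-1} · (x - mu):
  Sigma^{-1} · (x - mu) = (0.3492, 0.1905).
  (x - mu)^T · [Sigma^{-1} · (x - mu)] = (2)·(0.3492) + (0)·(0.1905) = 0.6984.

Step 4 — take square root: d = √(0.6984) ≈ 0.8357.

d(x, mu) = √(0.6984) ≈ 0.8357
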